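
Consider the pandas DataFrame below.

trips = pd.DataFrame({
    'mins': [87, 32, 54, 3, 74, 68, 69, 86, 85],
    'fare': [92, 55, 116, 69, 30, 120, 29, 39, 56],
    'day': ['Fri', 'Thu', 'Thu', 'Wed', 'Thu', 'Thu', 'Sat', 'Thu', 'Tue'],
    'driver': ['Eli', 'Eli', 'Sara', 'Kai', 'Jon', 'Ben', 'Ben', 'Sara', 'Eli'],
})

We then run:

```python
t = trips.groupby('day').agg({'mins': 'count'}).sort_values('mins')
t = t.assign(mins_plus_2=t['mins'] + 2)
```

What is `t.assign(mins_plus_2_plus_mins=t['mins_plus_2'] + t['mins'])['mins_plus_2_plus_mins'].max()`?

12

group by day, count of mins:
     mins
day      
Fri     1
Sat     1
Thu     5
Tue     1
Wed     1
sort by mins:
     mins
day      
Fri     1
Sat     1
Tue     1
Wed     1
Thu     5
add column mins_plus_2 = t['mins'] + 2:
     mins  mins_plus_2
day                   
Fri     1            3
Sat     1            3
Tue     1            3
Wed     1            3
Thu     5            7
add column mins_plus_2_plus_mins = t['mins_plus_2'] + t['mins']:
     mins  mins_plus_2  mins_plus_2_plus_mins
day                                          
Fri     1            3                      4
Sat     1            3                      4
Tue     1            3                      4
Wed     1            3                      4
Thu     5            7                     12
So max() = 12.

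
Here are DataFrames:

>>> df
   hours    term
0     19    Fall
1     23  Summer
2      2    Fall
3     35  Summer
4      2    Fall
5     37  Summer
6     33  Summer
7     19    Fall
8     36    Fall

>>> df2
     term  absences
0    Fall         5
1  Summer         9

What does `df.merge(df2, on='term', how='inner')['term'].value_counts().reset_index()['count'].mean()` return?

merge on 'term' (how='inner') → 9 rows:
   hours    term  absences
0     19    Fall         5
1     23  Summer         9
2      2    Fall         5
3     35  Summer         9
4      2    Fall         5
5     37  Summer         9
6     33  Summer         9
7     19    Fall         5
8     36    Fall         5
value_counts of term:
term
Fall      5
Summer    4
Name: count, dtype: int64
reset_index():
     term  count
0    Fall      5
1  Summer      4

4.5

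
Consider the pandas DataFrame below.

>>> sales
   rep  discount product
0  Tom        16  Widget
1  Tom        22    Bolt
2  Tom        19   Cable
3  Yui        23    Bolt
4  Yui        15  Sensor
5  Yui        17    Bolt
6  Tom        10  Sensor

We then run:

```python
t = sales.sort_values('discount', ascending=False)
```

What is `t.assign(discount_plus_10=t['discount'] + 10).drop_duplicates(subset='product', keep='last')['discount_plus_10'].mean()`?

sort by discount descending:
   rep  discount product
3  Yui        23    Bolt
1  Tom        22    Bolt
2  Tom        19   Cable
5  Yui        17    Bolt
0  Tom        16  Widget
4  Yui        15  Sensor
6  Tom        10  Sensor
add column discount_plus_10 = t['discount'] + 10:
   rep  discount product  discount_plus_10
3  Yui        23    Bolt                33
1  Tom        22    Bolt                32
2  Tom        19   Cable                29
5  Yui        17    Bolt                27
0  Tom        16  Widget                26
4  Yui        15  Sensor                25
6  Tom        10  Sensor                20
drop duplicate product (keep=last):
   rep  discount product  discount_plus_10
2  Tom        19   Cable                29
5  Yui        17    Bolt                27
0  Tom        16  Widget                26
6  Tom        10  Sensor                20
mean of column 'discount_plus_10' → 25.5

25.5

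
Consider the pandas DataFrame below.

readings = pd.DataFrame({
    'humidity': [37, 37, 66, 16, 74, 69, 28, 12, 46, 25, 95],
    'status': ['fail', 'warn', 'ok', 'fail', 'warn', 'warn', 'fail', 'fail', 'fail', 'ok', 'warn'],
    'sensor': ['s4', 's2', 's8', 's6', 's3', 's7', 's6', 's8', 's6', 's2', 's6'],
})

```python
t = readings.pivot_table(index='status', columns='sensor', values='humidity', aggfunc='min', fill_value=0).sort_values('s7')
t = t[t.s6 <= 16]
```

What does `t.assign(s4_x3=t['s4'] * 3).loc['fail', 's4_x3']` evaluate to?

111

pivot: rows=status, cols=sensor, min(humidity):
sensor  s2  s3  s4  s6  s7  s8
status                        
fail     0   0  37  16   0  12
ok      25   0   0   0   0  66
warn    37  74   0  95  69   0
sort by s7:
sensor  s2  s3  s4  s6  s7  s8
status                        
fail     0   0  37  16   0  12
ok      25   0   0   0   0  66
warn    37  74   0  95  69   0
filter rows where s6 <= 16:
sensor  s2  s3  s4  s6  s7  s8
status                        
fail     0   0  37  16   0  12
ok      25   0   0   0   0  66
add column s4_x3 = t['s4'] * 3:
sensor  s2  s3  s4  s6  s7  s8  s4_x3
status                               
fail     0   0  37  16   0  12    111
ok      25   0   0   0   0  66      0
Hence 111.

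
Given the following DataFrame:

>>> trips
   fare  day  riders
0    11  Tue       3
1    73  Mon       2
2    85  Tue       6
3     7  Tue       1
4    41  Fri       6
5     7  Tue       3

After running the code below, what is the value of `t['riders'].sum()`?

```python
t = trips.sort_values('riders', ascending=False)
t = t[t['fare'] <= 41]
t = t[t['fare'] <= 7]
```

4

sort by riders descending:
   fare  day  riders
2    85  Tue       6
4    41  Fri       6
0    11  Tue       3
5     7  Tue       3
1    73  Mon       2
3     7  Tue       1
filter rows where fare <= 41:
   fare  day  riders
4    41  Fri       6
0    11  Tue       3
5     7  Tue       3
3     7  Tue       1
filter rows where fare <= 7:
   fare  day  riders
5     7  Tue       3
3     7  Tue       1
Taking the sum of column 'riders' gives 4.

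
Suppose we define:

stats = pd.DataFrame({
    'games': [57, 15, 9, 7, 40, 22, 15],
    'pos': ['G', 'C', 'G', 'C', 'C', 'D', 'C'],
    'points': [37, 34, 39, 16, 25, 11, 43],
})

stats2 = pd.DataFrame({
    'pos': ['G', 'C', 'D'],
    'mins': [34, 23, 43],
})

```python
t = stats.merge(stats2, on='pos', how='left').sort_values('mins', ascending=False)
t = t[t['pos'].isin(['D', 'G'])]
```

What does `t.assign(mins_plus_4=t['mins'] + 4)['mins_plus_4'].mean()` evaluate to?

41.0

merge on 'pos' (how='left') → 7 rows:
   games pos  points  mins
0     57   G      37    34
1     15   C      34    23
2      9   G      39    34
3      7   C      16    23
4     40   C      25    23
5     22   D      11    43
6     15   C      43    23
sort by mins descending:
   games pos  points  mins
5     22   D      11    43
0     57   G      37    34
2      9   G      39    34
1     15   C      34    23
3      7   C      16    23
4     40   C      25    23
6     15   C      43    23
filter rows where pos in ['D', 'G']:
   games pos  points  mins
5     22   D      11    43
0     57   G      37    34
2      9   G      39    34
add column mins_plus_4 = t['mins'] + 4:
   games pos  points  mins  mins_plus_4
5     22   D      11    43           47
0     57   G      37    34           38
2      9   G      39    34           38
mean of column 'mins_plus_4' → 41.0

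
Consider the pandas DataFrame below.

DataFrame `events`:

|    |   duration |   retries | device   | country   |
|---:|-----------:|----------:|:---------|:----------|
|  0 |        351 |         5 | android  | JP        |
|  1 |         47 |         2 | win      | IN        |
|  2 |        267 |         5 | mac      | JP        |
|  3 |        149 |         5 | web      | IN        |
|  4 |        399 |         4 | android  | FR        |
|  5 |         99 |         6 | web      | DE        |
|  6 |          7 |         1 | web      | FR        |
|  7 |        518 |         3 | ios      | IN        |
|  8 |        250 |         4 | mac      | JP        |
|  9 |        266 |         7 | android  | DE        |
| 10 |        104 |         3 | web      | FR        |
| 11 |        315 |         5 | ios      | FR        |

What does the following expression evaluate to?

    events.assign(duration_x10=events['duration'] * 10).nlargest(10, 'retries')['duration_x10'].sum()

27180

add column duration_x10 = events['duration'] * 10:
    duration  retries   device country  duration_x10
0        351        5  android      JP          3510
1         47        2      win      IN           470
2        267        5      mac      JP          2670
3        149        5      web      IN          1490
4        399        4  android      FR          3990
5         99        6      web      DE           990
6          7        1      web      FR            70
7        518        3      ios      IN          5180
8        250        4      mac      JP          2500
9        266        7  android      DE          2660
10       104        3      web      FR          1040
11       315        5      ios      FR          3150
take 10 rows with largest retries:
    duration  retries   device country  duration_x10
9        266        7  android      DE          2660
5         99        6      web      DE           990
0        351        5  android      JP          3510
2        267        5      mac      JP          2670
3        149        5      web      IN          1490
11       315        5      ios      FR          3150
4        399        4  android      FR          3990
8        250        4      mac      JP          2500
7        518        3      ios      IN          5180
10       104        3      web      FR          1040
Finally, sum of column 'duration_x10' = 27180.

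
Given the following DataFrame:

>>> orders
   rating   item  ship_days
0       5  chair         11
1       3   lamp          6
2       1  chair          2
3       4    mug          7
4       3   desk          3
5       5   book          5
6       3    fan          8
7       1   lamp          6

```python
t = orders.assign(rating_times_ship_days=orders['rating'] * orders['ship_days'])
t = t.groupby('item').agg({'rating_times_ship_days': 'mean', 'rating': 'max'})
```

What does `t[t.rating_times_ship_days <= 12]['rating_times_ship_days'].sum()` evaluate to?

21.0

add column rating_times_ship_days = orders['rating'] * orders['ship_days']:
   rating   item  ship_days  rating_times_ship_days
0       5  chair         11                      55
1       3   lamp          6                      18
2       1  chair          2                       2
3       4    mug          7                      28
4       3   desk          3                       9
5       5   book          5                      25
6       3    fan          8                      24
7       1   lamp          6                       6
group by item: mean(rating_times_ship_days), max(rating):
       rating_times_ship_days  rating
item                                 
book                     25.0       5
chair                    28.5       5
desk                      9.0       3
fan                      24.0       3
lamp                     12.0       3
mug                      28.0       4
filter rows where rating_times_ship_days <= 12:
      rating_times_ship_days  rating
item                                
desk                     9.0       3
lamp                    12.0       3
Hence 21.0.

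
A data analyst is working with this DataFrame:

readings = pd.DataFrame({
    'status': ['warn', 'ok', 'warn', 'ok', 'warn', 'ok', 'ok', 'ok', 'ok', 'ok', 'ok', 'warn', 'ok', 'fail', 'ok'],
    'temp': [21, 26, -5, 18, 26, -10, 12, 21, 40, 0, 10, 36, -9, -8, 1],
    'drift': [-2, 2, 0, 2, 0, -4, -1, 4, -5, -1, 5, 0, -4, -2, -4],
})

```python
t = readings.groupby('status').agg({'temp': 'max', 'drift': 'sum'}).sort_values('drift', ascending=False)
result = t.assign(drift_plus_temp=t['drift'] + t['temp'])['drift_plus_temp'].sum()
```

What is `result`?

group by status: max(temp), sum(drift):
        temp  drift
status             
fail      -8     -2
ok        40     -6
warn      36     -2
sort by drift descending:
        temp  drift
status             
fail      -8     -2
warn      36     -2
ok        40     -6
add column drift_plus_temp = t['drift'] + t['temp']:
        temp  drift  drift_plus_temp
status                              
fail      -8     -2              -10
warn      36     -2               34
ok        40     -6               34
Hence 58.

58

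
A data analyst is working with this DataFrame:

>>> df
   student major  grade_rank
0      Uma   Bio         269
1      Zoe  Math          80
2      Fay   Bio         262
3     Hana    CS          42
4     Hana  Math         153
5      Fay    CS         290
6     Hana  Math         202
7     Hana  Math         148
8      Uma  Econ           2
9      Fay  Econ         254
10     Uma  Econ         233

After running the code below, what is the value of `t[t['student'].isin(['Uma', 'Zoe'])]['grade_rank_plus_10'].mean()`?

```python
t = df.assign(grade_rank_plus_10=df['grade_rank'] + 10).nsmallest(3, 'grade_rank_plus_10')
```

51.0

add column grade_rank_plus_10 = df['grade_rank'] + 10:
   student major  grade_rank  grade_rank_plus_10
0      Uma   Bio         269                 279
1      Zoe  Math          80                  90
2      Fay   Bio         262                 272
3     Hana    CS          42                  52
4     Hana  Math         153                 163
5      Fay    CS         290                 300
6     Hana  Math         202                 212
7     Hana  Math         148                 158
8      Uma  Econ           2                  12
9      Fay  Econ         254                 264
10     Uma  Econ         233                 243
take 3 rows with smallest grade_rank_plus_10:
  student major  grade_rank  grade_rank_plus_10
8     Uma  Econ           2                  12
3    Hana    CS          42                  52
1     Zoe  Math          80                  90
filter rows where student in ['Uma', 'Zoe']:
  student major  grade_rank  grade_rank_plus_10
8     Uma  Econ           2                  12
1     Zoe  Math          80                  90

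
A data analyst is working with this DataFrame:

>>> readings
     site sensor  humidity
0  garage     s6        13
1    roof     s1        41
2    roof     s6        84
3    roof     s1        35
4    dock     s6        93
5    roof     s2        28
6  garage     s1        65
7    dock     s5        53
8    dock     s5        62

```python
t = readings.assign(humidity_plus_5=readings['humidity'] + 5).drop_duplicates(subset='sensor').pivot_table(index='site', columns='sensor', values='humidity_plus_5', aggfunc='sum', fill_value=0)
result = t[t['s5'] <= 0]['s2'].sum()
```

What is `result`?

add column humidity_plus_5 = readings['humidity'] + 5:
     site sensor  humidity  humidity_plus_5
0  garage     s6        13               18
1    roof     s1        41               46
2    roof     s6        84               89
3    roof     s1        35               40
4    dock     s6        93               98
5    roof     s2        28               33
6  garage     s1        65               70
7    dock     s5        53               58
8    dock     s5        62               67
drop duplicate sensor (keep=first):
     site sensor  humidity  humidity_plus_5
0  garage     s6        13               18
1    roof     s1        41               46
5    roof     s2        28               33
7    dock     s5        53               58
pivot: rows=site, cols=sensor, sum(humidity_plus_5):
sensor  s1  s2  s5  s6
site                  
dock     0   0  58   0
garage   0   0   0  18
roof    46  33   0   0
filter rows where s5 <= 0:
sensor  s1  s2  s5  s6
site                  
garage   0   0   0  18
roof    46  33   0   0
Hence 33.

33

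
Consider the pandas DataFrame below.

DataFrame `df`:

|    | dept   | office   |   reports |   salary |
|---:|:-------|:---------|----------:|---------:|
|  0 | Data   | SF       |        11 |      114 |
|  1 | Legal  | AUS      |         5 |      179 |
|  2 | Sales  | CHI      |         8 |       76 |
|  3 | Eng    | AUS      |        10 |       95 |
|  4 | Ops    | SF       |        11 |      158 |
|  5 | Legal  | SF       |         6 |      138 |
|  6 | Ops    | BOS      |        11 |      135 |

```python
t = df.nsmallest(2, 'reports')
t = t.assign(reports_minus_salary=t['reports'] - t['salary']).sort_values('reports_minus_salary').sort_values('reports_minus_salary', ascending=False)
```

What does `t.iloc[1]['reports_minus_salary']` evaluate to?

-174

take 2 rows with smallest reports:
    dept office  reports  salary
1  Legal    AUS        5     179
5  Legal     SF        6     138
add column reports_minus_salary = t['reports'] - t['salary']:
    dept office  reports  salary  reports_minus_salary
1  Legal    AUS        5     179                  -174
5  Legal     SF        6     138                  -132
sort by reports_minus_salary:
    dept office  reports  salary  reports_minus_salary
1  Legal    AUS        5     179                  -174
5  Legal     SF        6     138                  -132
sort by reports_minus_salary descending:
    dept office  reports  salary  reports_minus_salary
5  Legal     SF        6     138                  -132
1  Legal    AUS        5     179                  -174
So iloc[1]['reports_minus_salary'] = -174.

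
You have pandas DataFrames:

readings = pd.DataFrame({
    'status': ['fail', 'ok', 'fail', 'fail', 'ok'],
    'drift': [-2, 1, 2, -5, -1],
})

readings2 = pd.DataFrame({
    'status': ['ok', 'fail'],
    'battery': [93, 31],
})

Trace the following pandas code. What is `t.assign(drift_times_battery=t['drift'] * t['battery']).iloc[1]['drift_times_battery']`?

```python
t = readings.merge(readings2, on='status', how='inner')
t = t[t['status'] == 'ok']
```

-93

merge on 'status' (how='inner') → 5 rows:
  status  drift  battery
0   fail     -2       31
1     ok      1       93
2   fail      2       31
3   fail     -5       31
4     ok     -1       93
filter rows where status == 'ok':
  status  drift  battery
1     ok      1       93
4     ok     -1       93
add column drift_times_battery = t['drift'] * t['battery']:
  status  drift  battery  drift_times_battery
1     ok      1       93                   93
4     ok     -1       93                  -93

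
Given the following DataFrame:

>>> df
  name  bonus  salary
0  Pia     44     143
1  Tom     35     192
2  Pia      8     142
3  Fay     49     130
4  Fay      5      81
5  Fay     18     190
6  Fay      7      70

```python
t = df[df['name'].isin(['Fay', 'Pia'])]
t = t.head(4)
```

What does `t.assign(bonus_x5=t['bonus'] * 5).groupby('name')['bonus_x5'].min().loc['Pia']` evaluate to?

filter rows where name in ['Fay', 'Pia']:
  name  bonus  salary
0  Pia     44     143
2  Pia      8     142
3  Fay     49     130
4  Fay      5      81
5  Fay     18     190
6  Fay      7      70
take first 4 rows:
  name  bonus  salary
0  Pia     44     143
2  Pia      8     142
3  Fay     49     130
4  Fay      5      81
add column bonus_x5 = t['bonus'] * 5:
  name  bonus  salary  bonus_x5
0  Pia     44     143       220
2  Pia      8     142        40
3  Fay     49     130       245
4  Fay      5      81        25
group by name, min of bonus_x5:
name
Fay    25
Pia    40
Name: bonus_x5, dtype: int64

40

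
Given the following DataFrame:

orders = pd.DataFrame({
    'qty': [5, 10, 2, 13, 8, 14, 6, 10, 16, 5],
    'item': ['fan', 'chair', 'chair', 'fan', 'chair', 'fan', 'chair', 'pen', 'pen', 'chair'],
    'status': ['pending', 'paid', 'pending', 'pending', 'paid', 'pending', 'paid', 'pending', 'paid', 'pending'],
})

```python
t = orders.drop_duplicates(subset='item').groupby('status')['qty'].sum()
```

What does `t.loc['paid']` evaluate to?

drop duplicate item (keep=first):
   qty   item   status
0    5    fan  pending
1   10  chair     paid
7   10    pen  pending
group by status, sum of qty:
status
paid       10
pending    15
Name: qty, dtype: int64
The value at index 'paid' is 10.

10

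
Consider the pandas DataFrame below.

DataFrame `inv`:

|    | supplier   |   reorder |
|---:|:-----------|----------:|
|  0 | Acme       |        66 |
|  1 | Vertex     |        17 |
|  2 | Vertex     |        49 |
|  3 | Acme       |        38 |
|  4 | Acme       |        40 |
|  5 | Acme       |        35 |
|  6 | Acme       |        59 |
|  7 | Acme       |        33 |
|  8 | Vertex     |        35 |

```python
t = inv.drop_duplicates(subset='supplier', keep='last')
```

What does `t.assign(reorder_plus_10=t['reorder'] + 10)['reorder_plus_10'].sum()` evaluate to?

88

drop duplicate supplier (keep=last):
  supplier  reorder
7     Acme       33
8   Vertex       35
add column reorder_plus_10 = t['reorder'] + 10:
  supplier  reorder  reorder_plus_10
7     Acme       33               43
8   Vertex       35               45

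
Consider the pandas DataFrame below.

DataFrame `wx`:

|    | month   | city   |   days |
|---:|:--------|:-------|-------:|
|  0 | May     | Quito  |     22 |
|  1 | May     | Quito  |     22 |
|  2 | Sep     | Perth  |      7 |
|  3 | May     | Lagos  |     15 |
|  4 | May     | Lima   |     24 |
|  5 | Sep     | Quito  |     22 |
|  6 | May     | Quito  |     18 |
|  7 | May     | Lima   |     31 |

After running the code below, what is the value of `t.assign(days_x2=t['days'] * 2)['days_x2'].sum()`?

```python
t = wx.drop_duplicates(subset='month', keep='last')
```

drop duplicate month (keep=last):
  month   city  days
5   Sep  Quito    22
7   May   Lima    31
add column days_x2 = t['days'] * 2:
  month   city  days  days_x2
5   Sep  Quito    22       44
7   May   Lima    31       62
Then the sum of column 'days_x2': 106

106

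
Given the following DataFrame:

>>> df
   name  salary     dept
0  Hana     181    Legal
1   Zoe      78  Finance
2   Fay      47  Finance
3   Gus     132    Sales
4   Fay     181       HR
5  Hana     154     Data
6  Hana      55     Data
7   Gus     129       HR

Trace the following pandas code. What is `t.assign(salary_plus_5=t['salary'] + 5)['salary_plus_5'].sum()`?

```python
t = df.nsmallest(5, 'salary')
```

take 5 rows with smallest salary:
   name  salary     dept
2   Fay      47  Finance
6  Hana      55     Data
1   Zoe      78  Finance
7   Gus     129       HR
3   Gus     132    Sales
add column salary_plus_5 = t['salary'] + 5:
   name  salary     dept  salary_plus_5
2   Fay      47  Finance             52
6  Hana      55     Data             60
1   Zoe      78  Finance             83
7   Gus     129       HR            134
3   Gus     132    Sales            137

466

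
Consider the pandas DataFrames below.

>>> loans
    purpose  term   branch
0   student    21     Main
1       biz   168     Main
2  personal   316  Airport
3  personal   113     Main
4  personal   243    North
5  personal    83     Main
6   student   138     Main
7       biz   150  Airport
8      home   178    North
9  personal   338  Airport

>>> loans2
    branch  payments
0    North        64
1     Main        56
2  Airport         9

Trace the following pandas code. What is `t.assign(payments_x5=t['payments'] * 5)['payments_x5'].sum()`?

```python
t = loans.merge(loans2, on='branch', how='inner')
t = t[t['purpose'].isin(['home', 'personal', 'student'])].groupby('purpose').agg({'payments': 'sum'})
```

1850

merge on 'branch' (how='inner') → 10 rows:
    purpose  term   branch  payments
0   student    21     Main        56
1       biz   168     Main        56
2  personal   316  Airport         9
3  personal   113     Main        56
4  personal   243    North        64
5  personal    83     Main        56
6   student   138     Main        56
7       biz   150  Airport         9
8      home   178    North        64
9  personal   338  Airport         9
filter rows where purpose in ['home', 'personal', 'student']:
    purpose  term   branch  payments
0   student    21     Main        56
2  personal   316  Airport         9
3  personal   113     Main        56
4  personal   243    North        64
5  personal    83     Main        56
6   student   138     Main        56
8      home   178    North        64
9  personal   338  Airport         9
group by purpose, sum of payments:
          payments
purpose           
home            64
personal       194
student        112
add column payments_x5 = t['payments'] * 5:
          payments  payments_x5
purpose                        
home            64          320
personal       194          970
student        112          560
Finally, sum of column 'payments_x5' = 1850.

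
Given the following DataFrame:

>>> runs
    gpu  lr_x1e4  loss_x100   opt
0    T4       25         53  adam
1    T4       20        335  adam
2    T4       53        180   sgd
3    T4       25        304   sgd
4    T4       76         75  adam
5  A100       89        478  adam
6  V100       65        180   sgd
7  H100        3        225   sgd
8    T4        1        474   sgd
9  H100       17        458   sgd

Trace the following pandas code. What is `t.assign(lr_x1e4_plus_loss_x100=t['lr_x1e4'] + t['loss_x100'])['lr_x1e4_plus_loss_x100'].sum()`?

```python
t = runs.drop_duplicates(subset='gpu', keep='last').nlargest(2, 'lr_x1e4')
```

drop duplicate gpu (keep=last):
    gpu  lr_x1e4  loss_x100   opt
5  A100       89        478  adam
6  V100       65        180   sgd
8    T4        1        474   sgd
9  H100       17        458   sgd
take 2 rows with largest lr_x1e4:
    gpu  lr_x1e4  loss_x100   opt
5  A100       89        478  adam
6  V100       65        180   sgd
add column lr_x1e4_plus_loss_x100 = t['lr_x1e4'] + t['loss_x100']:
    gpu  lr_x1e4  loss_x100   opt  lr_x1e4_plus_loss_x100
5  A100       89        478  adam                     567
6  V100       65        180   sgd                     245

812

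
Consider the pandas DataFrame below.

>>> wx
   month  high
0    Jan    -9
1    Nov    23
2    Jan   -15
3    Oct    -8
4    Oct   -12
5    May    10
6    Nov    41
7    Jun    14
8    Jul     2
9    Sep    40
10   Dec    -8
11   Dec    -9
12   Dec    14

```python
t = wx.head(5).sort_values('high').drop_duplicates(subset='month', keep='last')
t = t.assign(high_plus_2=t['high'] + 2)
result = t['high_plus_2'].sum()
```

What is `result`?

12

take first 5 rows:
  month  high
0   Jan    -9
1   Nov    23
2   Jan   -15
3   Oct    -8
4   Oct   -12
sort by high:
  month  high
2   Jan   -15
4   Oct   -12
0   Jan    -9
3   Oct    -8
1   Nov    23
drop duplicate month (keep=last):
  month  high
0   Jan    -9
3   Oct    -8
1   Nov    23
add column high_plus_2 = t['high'] + 2:
  month  high  high_plus_2
0   Jan    -9           -7
3   Oct    -8           -6
1   Nov    23           25
Finally, sum of column 'high_plus_2' = 12.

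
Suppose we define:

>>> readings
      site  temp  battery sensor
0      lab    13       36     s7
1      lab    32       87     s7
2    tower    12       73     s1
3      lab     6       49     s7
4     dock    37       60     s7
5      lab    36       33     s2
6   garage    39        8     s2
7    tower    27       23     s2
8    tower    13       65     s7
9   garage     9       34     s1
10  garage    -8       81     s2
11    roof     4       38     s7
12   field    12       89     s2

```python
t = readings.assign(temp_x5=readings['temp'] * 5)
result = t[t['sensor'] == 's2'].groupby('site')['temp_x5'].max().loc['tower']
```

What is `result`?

add column temp_x5 = readings['temp'] * 5:
      site  temp  battery sensor  temp_x5
0      lab    13       36     s7       65
1      lab    32       87     s7      160
2    tower    12       73     s1       60
3      lab     6       49     s7       30
4     dock    37       60     s7      185
5      lab    36       33     s2      180
6   garage    39        8     s2      195
7    tower    27       23     s2      135
8    tower    13       65     s7       65
9   garage     9       34     s1       45
10  garage    -8       81     s2      -40
11    roof     4       38     s7       20
12   field    12       89     s2       60
filter rows where sensor == 's2':
      site  temp  battery sensor  temp_x5
5      lab    36       33     s2      180
6   garage    39        8     s2      195
7    tower    27       23     s2      135
10  garage    -8       81     s2      -40
12   field    12       89     s2       60
group by site, max of temp_x5:
site
field      60
garage    195
lab       180
tower     135
Name: temp_x5, dtype: int64
The value at index 'tower' is 135.

135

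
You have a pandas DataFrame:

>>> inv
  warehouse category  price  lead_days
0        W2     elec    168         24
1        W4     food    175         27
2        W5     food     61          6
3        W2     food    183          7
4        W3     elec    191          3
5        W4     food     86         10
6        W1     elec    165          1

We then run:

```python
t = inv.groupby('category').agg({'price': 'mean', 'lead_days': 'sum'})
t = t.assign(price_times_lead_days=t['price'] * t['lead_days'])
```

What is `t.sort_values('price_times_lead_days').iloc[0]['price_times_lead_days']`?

group by category: mean(price), sum(lead_days):
               price  lead_days
category                       
elec      174.666667         28
food      126.250000         50
add column price_times_lead_days = t['price'] * t['lead_days']:
               price  lead_days  price_times_lead_days
category                                              
elec      174.666667         28            4890.666667
food      126.250000         50            6312.500000
sort by price_times_lead_days:
               price  lead_days  price_times_lead_days
category                                              
elec      174.666667         28            4890.666667
food      126.250000         50            6312.500000

4890.66666667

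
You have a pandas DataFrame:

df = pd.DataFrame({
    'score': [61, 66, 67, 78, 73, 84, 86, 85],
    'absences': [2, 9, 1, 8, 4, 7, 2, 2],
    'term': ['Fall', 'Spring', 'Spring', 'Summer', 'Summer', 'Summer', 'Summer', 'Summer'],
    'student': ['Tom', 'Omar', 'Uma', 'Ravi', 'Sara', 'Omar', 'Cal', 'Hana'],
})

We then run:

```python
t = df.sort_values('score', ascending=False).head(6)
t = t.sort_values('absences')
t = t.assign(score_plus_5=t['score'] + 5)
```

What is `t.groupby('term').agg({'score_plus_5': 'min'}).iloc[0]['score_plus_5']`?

72

sort by score descending:
   score  absences    term student
6     86         2  Summer     Cal
7     85         2  Summer    Hana
5     84         7  Summer    Omar
3     78         8  Summer    Ravi
4     73         4  Summer    Sara
2     67         1  Spring     Uma
1     66         9  Spring    Omar
0     61         2    Fall     Tom
take first 6 rows:
   score  absences    term student
6     86         2  Summer     Cal
7     85         2  Summer    Hana
5     84         7  Summer    Omar
3     78         8  Summer    Ravi
4     73         4  Summer    Sara
2     67         1  Spring     Uma
sort by absences:
   score  absences    term student
2     67         1  Spring     Uma
6     86         2  Summer     Cal
7     85         2  Summer    Hana
4     73         4  Summer    Sara
5     84         7  Summer    Omar
3     78         8  Summer    Ravi
add column score_plus_5 = t['score'] + 5:
   score  absences    term student  score_plus_5
2     67         1  Spring     Uma            72
6     86         2  Summer     Cal            91
7     85         2  Summer    Hana            90
4     73         4  Summer    Sara            78
5     84         7  Summer    Omar            89
3     78         8  Summer    Ravi            83
group by term, min of score_plus_5:
        score_plus_5
term                
Spring            72
Summer            78
Hence 72.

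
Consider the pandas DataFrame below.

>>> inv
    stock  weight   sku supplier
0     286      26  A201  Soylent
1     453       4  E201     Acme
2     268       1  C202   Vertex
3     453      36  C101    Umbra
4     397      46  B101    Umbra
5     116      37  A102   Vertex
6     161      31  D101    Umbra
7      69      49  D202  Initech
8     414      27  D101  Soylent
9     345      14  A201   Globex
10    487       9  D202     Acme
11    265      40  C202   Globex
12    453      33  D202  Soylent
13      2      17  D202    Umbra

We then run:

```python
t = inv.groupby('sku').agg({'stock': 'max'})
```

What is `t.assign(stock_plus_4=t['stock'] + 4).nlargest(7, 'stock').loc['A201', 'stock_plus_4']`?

349

group by sku, max of stock:
      stock
sku        
A102    116
A201    345
B101    397
C101    453
C202    268
D101    414
D202    487
E201    453
add column stock_plus_4 = t['stock'] + 4:
      stock  stock_plus_4
sku                      
A102    116           120
A201    345           349
B101    397           401
C101    453           457
C202    268           272
D101    414           418
D202    487           491
E201    453           457
take 7 rows with largest stock:
      stock  stock_plus_4
sku                      
D202    487           491
C101    453           457
E201    453           457
D101    414           418
B101    397           401
A201    345           349
C202    268           272
Reading off the value at row 'A201', column 'stock_plus_4', we get 349.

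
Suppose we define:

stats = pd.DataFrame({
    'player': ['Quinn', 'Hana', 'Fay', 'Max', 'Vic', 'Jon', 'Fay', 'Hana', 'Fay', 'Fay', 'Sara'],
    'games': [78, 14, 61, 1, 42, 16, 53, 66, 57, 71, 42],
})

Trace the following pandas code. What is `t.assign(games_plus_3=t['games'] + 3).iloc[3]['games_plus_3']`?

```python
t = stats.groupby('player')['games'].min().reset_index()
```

4

group by player, min of games:
player
Fay      53
Hana     14
Jon      16
Max       1
Quinn    78
Sara     42
Vic      42
Name: games, dtype: int64
reset_index():
  player  games
0    Fay     53
1   Hana     14
2    Jon     16
3    Max      1
4  Quinn     78
5   Sara     42
6    Vic     42
add column games_plus_3 = t['games'] + 3:
  player  games  games_plus_3
0    Fay     53            56
1   Hana     14            17
2    Jon     16            19
3    Max      1             4
4  Quinn     78            81
5   Sara     42            45
6    Vic     42            45
value at position 3, column 'games_plus_3' → 4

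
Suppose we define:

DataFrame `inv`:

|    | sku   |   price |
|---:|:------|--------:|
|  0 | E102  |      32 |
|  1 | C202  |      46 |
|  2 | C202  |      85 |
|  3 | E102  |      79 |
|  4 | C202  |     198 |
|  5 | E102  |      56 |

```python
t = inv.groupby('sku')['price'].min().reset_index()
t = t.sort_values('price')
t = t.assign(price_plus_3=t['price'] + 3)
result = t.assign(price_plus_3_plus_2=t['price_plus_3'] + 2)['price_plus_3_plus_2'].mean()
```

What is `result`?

group by sku, min of price:
sku
C202    46
E102    32
Name: price, dtype: int64
reset_index():
    sku  price
0  C202     46
1  E102     32
sort by price:
    sku  price
1  E102     32
0  C202     46
add column price_plus_3 = t['price'] + 3:
    sku  price  price_plus_3
1  E102     32            35
0  C202     46            49
add column price_plus_3_plus_2 = t['price_plus_3'] + 2:
    sku  price  price_plus_3  price_plus_3_plus_2
1  E102     32            35                   37
0  C202     46            49                   51
mean of column 'price_plus_3_plus_2' → 44.0

44.0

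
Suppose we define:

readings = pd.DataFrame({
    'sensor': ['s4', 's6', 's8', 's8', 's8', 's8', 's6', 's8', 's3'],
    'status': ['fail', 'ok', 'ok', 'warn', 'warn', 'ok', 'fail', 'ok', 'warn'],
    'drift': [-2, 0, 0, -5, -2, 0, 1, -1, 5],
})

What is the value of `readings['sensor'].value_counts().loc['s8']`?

5

value_counts of sensor:
sensor
s8    5
s6    2
s4    1
s3    1
Name: count, dtype: int64
Then the value at index 's8': 5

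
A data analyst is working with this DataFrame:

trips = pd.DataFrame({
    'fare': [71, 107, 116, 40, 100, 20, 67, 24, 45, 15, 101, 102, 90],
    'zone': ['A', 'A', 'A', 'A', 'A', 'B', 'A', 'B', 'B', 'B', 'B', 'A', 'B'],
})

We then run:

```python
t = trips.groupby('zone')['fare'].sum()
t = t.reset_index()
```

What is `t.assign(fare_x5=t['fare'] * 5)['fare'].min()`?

group by zone, sum of fare:
zone
A    603
B    295
Name: fare, dtype: int64
reset_index():
  zone  fare
0    A   603
1    B   295
add column fare_x5 = t['fare'] * 5:
  zone  fare  fare_x5
0    A   603     3015
1    B   295     1475
Taking the min of column 'fare' gives 295.

295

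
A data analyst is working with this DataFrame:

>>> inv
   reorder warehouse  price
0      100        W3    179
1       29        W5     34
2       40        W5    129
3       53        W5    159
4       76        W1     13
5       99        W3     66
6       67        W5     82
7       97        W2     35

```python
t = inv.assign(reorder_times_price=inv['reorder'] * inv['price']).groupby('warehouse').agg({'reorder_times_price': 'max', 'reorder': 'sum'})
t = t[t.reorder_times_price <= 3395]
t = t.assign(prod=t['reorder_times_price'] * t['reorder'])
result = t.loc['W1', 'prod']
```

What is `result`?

add column reorder_times_price = inv['reorder'] * inv['price']:
   reorder warehouse  price  reorder_times_price
0      100        W3    179                17900
1       29        W5     34                  986
2       40        W5    129                 5160
3       53        W5    159                 8427
4       76        W1     13                  988
5       99        W3     66                 6534
6       67        W5     82                 5494
7       97        W2     35                 3395
group by warehouse: max(reorder_times_price), sum(reorder):
           reorder_times_price  reorder
warehouse                              
W1                         988       76
W2                        3395       97
W3                       17900      199
W5                        8427      189
filter rows where reorder_times_price <= 3395:
           reorder_times_price  reorder
warehouse                              
W1                         988       76
W2                        3395       97
add column prod = t['reorder_times_price'] * t['reorder']:
           reorder_times_price  reorder    prod
warehouse                                      
W1                         988       76   75088
W2                        3395       97  329315
Taking the value at row 'W1', column 'prod' gives 75088.

75088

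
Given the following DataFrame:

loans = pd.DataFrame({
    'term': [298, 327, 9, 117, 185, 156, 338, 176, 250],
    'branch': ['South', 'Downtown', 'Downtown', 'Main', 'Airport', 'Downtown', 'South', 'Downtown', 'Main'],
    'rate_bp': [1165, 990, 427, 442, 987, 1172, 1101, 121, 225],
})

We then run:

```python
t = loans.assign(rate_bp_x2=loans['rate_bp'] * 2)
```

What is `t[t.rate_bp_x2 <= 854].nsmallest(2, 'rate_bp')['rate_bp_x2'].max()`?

450

add column rate_bp_x2 = loans['rate_bp'] * 2:
   term    branch  rate_bp  rate_bp_x2
0   298     South     1165        2330
1   327  Downtown      990        1980
2     9  Downtown      427         854
3   117      Main      442         884
4   185   Airport      987        1974
5   156  Downtown     1172        2344
6   338     South     1101        2202
7   176  Downtown      121         242
8   250      Main      225         450
filter rows where rate_bp_x2 <= 854:
   term    branch  rate_bp  rate_bp_x2
2     9  Downtown      427         854
7   176  Downtown      121         242
8   250      Main      225         450
take 2 rows with smallest rate_bp:
   term    branch  rate_bp  rate_bp_x2
7   176  Downtown      121         242
8   250      Main      225         450
Finally, max of column 'rate_bp_x2' = 450.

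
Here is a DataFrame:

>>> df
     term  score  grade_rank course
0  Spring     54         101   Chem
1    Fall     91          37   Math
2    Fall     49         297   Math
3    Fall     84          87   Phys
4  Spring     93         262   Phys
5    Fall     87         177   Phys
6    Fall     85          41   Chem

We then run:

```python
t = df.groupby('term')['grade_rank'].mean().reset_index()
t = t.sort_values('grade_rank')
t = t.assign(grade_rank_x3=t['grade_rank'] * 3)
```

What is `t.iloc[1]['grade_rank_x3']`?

group by term, mean of grade_rank:
term
Fall      127.8
Spring    181.5
Name: grade_rank, dtype: float64
reset_index():
     term  grade_rank
0    Fall       127.8
1  Spring       181.5
sort by grade_rank:
     term  grade_rank
0    Fall       127.8
1  Spring       181.5
add column grade_rank_x3 = t['grade_rank'] * 3:
     term  grade_rank  grade_rank_x3
0    Fall       127.8          383.4
1  Spring       181.5          544.5

544.5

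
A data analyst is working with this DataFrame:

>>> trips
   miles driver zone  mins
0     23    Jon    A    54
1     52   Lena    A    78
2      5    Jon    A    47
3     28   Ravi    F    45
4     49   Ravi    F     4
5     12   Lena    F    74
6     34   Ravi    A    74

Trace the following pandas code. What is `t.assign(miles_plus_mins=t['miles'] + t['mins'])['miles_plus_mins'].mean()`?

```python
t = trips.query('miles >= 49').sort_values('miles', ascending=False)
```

91.5

filter rows where miles >= 49:
   miles driver zone  mins
1     52   Lena    A    78
4     49   Ravi    F     4
sort by miles descending:
   miles driver zone  mins
1     52   Lena    A    78
4     49   Ravi    F     4
add column miles_plus_mins = t['miles'] + t['mins']:
   miles driver zone  mins  miles_plus_mins
1     52   Lena    A    78              130
4     49   Ravi    F     4               53
mean of column 'miles_plus_mins' → 91.5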